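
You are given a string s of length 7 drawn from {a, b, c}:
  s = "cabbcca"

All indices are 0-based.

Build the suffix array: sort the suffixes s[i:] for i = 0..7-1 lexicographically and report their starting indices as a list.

rank→(start, suffix):
  0 → (6, 'a')
  1 → (1, 'abbcca')
  2 → (2, 'bbcca')
  3 → (3, 'bcca')
  4 → (5, 'ca')
  5 → (0, 'cabbcca')
  6 → (4, 'cca')

[6, 1, 2, 3, 5, 0, 4]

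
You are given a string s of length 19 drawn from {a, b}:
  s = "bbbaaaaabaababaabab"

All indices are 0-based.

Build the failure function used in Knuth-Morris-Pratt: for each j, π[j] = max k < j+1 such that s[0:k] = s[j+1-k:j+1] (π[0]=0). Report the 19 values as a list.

[0, 1, 2, 0, 0, 0, 0, 0, 1, 0, 0, 1, 0, 1, 0, 0, 1, 0, 1]

π[0] = 0
j=1 s[j]='b': π[1]=1 (border 'b')
j=2 s[j]='b': π[2]=2 (border 'bb')
j=3 s[j]='a': k: 2→1→0; π[3]=0 (border '')
j=4 s[j]='a': π[4]=0 (border '')
j=5 s[j]='a': π[5]=0 (border '')
j=6 s[j]='a': π[6]=0 (border '')
j=7 s[j]='a': π[7]=0 (border '')
j=8 s[j]='b': π[8]=1 (border 'b')
j=9 s[j]='a': k: 1→0; π[9]=0 (border '')
j=10 s[j]='a': π[10]=0 (border '')
j=11 s[j]='b': π[11]=1 (border 'b')
j=12 s[j]='a': k: 1→0; π[12]=0 (border '')
j=13 s[j]='b': π[13]=1 (border 'b')
j=14 s[j]='a': k: 1→0; π[14]=0 (border '')
j=15 s[j]='a': π[15]=0 (border '')
j=16 s[j]='b': π[16]=1 (border 'b')
j=17 s[j]='a': k: 1→0; π[17]=0 (border '')
j=18 s[j]='b': π[18]=1 (border 'b')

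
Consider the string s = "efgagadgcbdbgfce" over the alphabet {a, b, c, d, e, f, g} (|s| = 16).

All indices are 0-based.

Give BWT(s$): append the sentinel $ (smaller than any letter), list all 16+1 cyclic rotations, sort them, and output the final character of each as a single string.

rank  rotation           last
    0  $efgagadgcbdbgfce  e
    1  adgcbdbgfce$efgag  g
    2  agadgcbdbgfce$efg  g
    3  bdbgfce$efgagadgc  c
    4  bgfce$efgagadgcbd  d
    5  cbdbgfce$efgagadg  g
    6  ce$efgagadgcbdbgf  f
    7  dbgfce$efgagadgcb  b
    8  dgcbdbgfce$efgaga  a
    9  e$efgagadgcbdbgfc  c
   10  efgagadgcbdbgfce$  $
   11  fce$efgagadgcbdbg  g
   12  fgagadgcbdbgfce$e  e
   13  gadgcbdbgfce$efga  a
   14  gagadgcbdbgfce$ef  f
   15  gcbdbgfce$efgagad  d
   16  gfce$efgagadgcbdb  b

eggcdgfbac$geafdb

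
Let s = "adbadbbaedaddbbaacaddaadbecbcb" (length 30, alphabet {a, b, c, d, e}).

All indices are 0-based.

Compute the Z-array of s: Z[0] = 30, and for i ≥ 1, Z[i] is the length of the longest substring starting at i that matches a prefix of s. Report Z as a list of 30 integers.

Z[0]=30
i=1: i≥r, start 0; Z[1]=0
i=2: i≥r, start 0; Z[2]=0
i=3: i≥r, start 0; Z[3]=3 scan→box=[3,6)
i=4: min(r-i=2, Z[1]=0)=0; Z[4]=0
i=5: min(r-i=1, Z[2]=0)=0; Z[5]=0
i=6: i≥r, start 0; Z[6]=0
i=7: i≥r, start 0; Z[7]=1 scan→box=[7,8)
i=8: i≥r, start 0; Z[8]=0
i=9: i≥r, start 0; Z[9]=0
i=10: i≥r, start 0; Z[10]=2 scan→box=[10,12)
i=11: min(r-i=1, Z[1]=0)=0; Z[11]=0
i=12: i≥r, start 0; Z[12]=0
i=13: i≥r, start 0; Z[13]=0
i=14: i≥r, start 0; Z[14]=0
i=15: i≥r, start 0; Z[15]=1 scan→box=[15,16)
i=16: i≥r, start 0; Z[16]=1 scan→box=[16,17)
i=17: i≥r, start 0; Z[17]=0
i=18: i≥r, start 0; Z[18]=2 scan→box=[18,20)
i=19: min(r-i=1, Z[1]=0)=0; Z[19]=0
i=20: i≥r, start 0; Z[20]=0
i=21: i≥r, start 0; Z[21]=1 scan→box=[21,22)
i=22: i≥r, start 0; Z[22]=3 scan→box=[22,25)
i=23: min(r-i=2, Z[1]=0)=0; Z[23]=0
i=24: min(r-i=1, Z[2]=0)=0; Z[24]=0
i=25: i≥r, start 0; Z[25]=0
i=26: i≥r, start 0; Z[26]=0
i=27: i≥r, start 0; Z[27]=0
i=28: i≥r, start 0; Z[28]=0
i=29: i≥r, start 0; Z[29]=0

[30, 0, 0, 3, 0, 0, 0, 1, 0, 0, 2, 0, 0, 0, 0, 1, 1, 0, 2, 0, 0, 1, 3, 0, 0, 0, 0, 0, 0, 0]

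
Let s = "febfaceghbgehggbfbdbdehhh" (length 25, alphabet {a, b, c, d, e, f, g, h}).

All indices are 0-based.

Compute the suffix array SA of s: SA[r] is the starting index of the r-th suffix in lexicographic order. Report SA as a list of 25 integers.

[4, 17, 19, 2, 15, 9, 5, 18, 20, 1, 6, 11, 21, 3, 16, 0, 14, 10, 13, 7, 24, 8, 12, 23, 22]

sorted suffixes:
  #0 SA[0]=4  'aceghbgehggbfbdbdehhh'
  #1 SA[1]=17  'bdbdehhh'
  #2 SA[2]=19  'bdehhh'
  #3 SA[3]=2  'bfaceghbgehggbfbdbdehhh'
  #4 SA[4]=15  'bfbdbdehhh'
  #5 SA[5]=9  'bgehggbfbdbdehhh'
  #6 SA[6]=5  'ceghbgehggbfbdbdehhh'
  #7 SA[7]=18  'dbdehhh'
  #8 SA[8]=20  'dehhh'
  #9 SA[9]=1  'ebfaceghbgehggbfbdbdehhh'
  #10 SA[10]=6  'eghbgehggbfbdbdehhh'
  #11 SA[11]=11  'ehggbfbdbdehhh'
  #12 SA[12]=21  'ehhh'
  #13 SA[13]=3  'faceghbgehggbfbdbdehhh'
  #14 SA[14]=16  'fbdbdehhh'
  #15 SA[15]=0  'febfaceghbgehggbfbdbdehhh'
  #16 SA[16]=14  'gbfbdbdehhh'
  #17 SA[17]=10  'gehggbfbdbdehhh'
  #18 SA[18]=13  'ggbfbdbdehhh'
  #19 SA[19]=7  'ghbgehggbfbdbdehhh'
  #20 SA[20]=24  'h'
  #21 SA[21]=8  'hbgehggbfbdbdehhh'
  #22 SA[22]=12  'hggbfbdbdehhh'
  #23 SA[23]=23  'hh'
  #24 SA[24]=22  'hhh'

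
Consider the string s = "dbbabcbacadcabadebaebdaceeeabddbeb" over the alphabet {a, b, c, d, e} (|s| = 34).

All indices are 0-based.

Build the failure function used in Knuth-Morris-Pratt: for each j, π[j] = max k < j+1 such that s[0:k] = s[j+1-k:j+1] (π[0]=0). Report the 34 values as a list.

[0, 0, 0, 0, 0, 0, 0, 0, 0, 0, 1, 0, 0, 0, 0, 1, 0, 0, 0, 0, 0, 1, 0, 0, 0, 0, 0, 0, 0, 1, 1, 2, 0, 0]

π[0] = 0
j=1 s[j]='b': π[1]=0 (border '')
j=2 s[j]='b': π[2]=0 (border '')
j=3 s[j]='a': π[3]=0 (border '')
j=4 s[j]='b': π[4]=0 (border '')
j=5 s[j]='c': π[5]=0 (border '')
j=6 s[j]='b': π[6]=0 (border '')
j=7 s[j]='a': π[7]=0 (border '')
j=8 s[j]='c': π[8]=0 (border '')
j=9 s[j]='a': π[9]=0 (border '')
j=10 s[j]='d': π[10]=1 (border 'd')
j=11 s[j]='c': k: 1→0; π[11]=0 (border '')
j=12 s[j]='a': π[12]=0 (border '')
j=13 s[j]='b': π[13]=0 (border '')
j=14 s[j]='a': π[14]=0 (border '')
j=15 s[j]='d': π[15]=1 (border 'd')
j=16 s[j]='e': k: 1→0; π[16]=0 (border '')
j=17 s[j]='b': π[17]=0 (border '')
j=18 s[j]='a': π[18]=0 (border '')
j=19 s[j]='e': π[19]=0 (border '')
j=20 s[j]='b': π[20]=0 (border '')
j=21 s[j]='d': π[21]=1 (border 'd')
j=22 s[j]='a': k: 1→0; π[22]=0 (border '')
j=23 s[j]='c': π[23]=0 (border '')
j=24 s[j]='e': π[24]=0 (border '')
j=25 s[j]='e': π[25]=0 (border '')
j=26 s[j]='e': π[26]=0 (border '')
j=27 s[j]='a': π[27]=0 (border '')
j=28 s[j]='b': π[28]=0 (border '')
j=29 s[j]='d': π[29]=1 (border 'd')
j=30 s[j]='d': k: 1→0; π[30]=1 (border 'd')
j=31 s[j]='b': π[31]=2 (border 'db')
j=32 s[j]='e': k: 2→0; π[32]=0 (border '')
j=33 s[j]='b': π[33]=0 (border '')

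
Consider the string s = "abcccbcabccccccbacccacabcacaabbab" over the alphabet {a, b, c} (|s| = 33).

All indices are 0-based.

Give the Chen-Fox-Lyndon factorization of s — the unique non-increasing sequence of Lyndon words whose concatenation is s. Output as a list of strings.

["abcccbcabccccccbacccac", "abcac", "aabbab"]

emit factor 1: 'abcccbcabccccccbacccac' (i=0, period=22)
emit factor 2: 'abcac' (i=22, period=5)
emit factor 3: 'aabbab' (i=27, period=6)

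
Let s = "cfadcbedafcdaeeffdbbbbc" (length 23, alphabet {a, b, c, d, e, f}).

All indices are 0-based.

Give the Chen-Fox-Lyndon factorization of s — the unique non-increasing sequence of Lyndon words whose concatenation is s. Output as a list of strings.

["cf", "adcbedafcdaeeffdbbbbc"]

emit factor 1: 'cf' (i=0, period=2)
emit factor 2: 'adcbedafcdaeeffdbbbbc' (i=2, period=21)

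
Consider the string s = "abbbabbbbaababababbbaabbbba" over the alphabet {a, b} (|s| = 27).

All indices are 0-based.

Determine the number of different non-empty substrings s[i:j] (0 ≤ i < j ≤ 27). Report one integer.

289

sorted suffixes:
  #0 SA[0]=26  'a'
  #1 SA[1]=9  'aababababbbaabbbba'
  #2 SA[2]=20  'aabbbba'
  #3 SA[3]=10  'ababababbbaabbbba'
  #4 SA[4]=12  'abababbbaabbbba'
  #5 SA[5]=14  'ababbbaabbbba'
  #6 SA[6]=16  'abbbaabbbba'
  #7 SA[7]=0  'abbbabbbbaababababbbaabbbba'
  #8 SA[8]=21  'abbbba'
  #9 SA[9]=4  'abbbbaababababbbaabbbba'
  #10 SA[10]=25  'ba'
  #11 SA[11]=8  'baababababbbaabbbba'
  #12 SA[12]=19  'baabbbba'
  #13 SA[13]=11  'babababbbaabbbba'
  #14 SA[14]=13  'bababbbaabbbba'
  #15 SA[15]=15  'babbbaabbbba'
  #16 SA[16]=3  'babbbbaababababbbaabbbba'
  #17 SA[17]=24  'bba'
  #18 SA[18]=7  'bbaababababbbaabbbba'
  #19 SA[19]=18  'bbaabbbba'
  #20 SA[20]=2  'bbabbbbaababababbbaabbbba'
  #21 SA[21]=23  'bbba'
  #22 SA[22]=6  'bbbaababababbbaabbbba'
  #23 SA[23]=17  'bbbaabbbba'
  #24 SA[24]=1  'bbbabbbbaababababbbaabbbba'
  #25 SA[25]=22  'bbbba'
  #26 SA[26]=5  'bbbbaababababbbaabbbba'

SA = [26, 9, 20, 10, 12, 14, 16, 0, 21, 4, 25, 8, 19, 11, 13, 15, 3, 24, 7, 18, 2, 23, 6, 17, 1, 22, 5]
i: (SA[i-1],SA[i]) lcp shared
  1: (26,9) 1 'a'
  2: (9,20) 3 'aab'
  3: (20,10) 1 'a'
  4: (10,12) 6 'ababab'
  5: (12,14) 4 'abab'
  6: (14,16) 2 'ab'
  7: (16,0) 5 'abbba'
  8: (0,21) 4 'abbb'
  9: (21,4) 6 'abbbba'
  10: (4,25) 0 ''
  11: (25,8) 2 'ba'
  12: (8,19) 4 'baab'
  13: (19,11) 2 'ba'
  14: (11,13) 5 'babab'
  15: (13,15) 3 'bab'
  16: (15,3) 5 'babbb'
  17: (3,24) 1 'b'
  18: (24,7) 3 'bba'
  19: (7,18) 5 'bbaab'
  20: (18,2) 3 'bba'
  21: (2,23) 2 'bb'
  22: (23,6) 4 'bbba'
  23: (6,17) 6 'bbbaab'
  24: (17,1) 4 'bbba'
  25: (1,22) 3 'bbb'
  26: (22,5) 5 'bbbba'

n(n+1)/2 = 27·28/2 = 378
Σ LCP = 0 + 1 + 3 + 1 + 6 + 4 + 2 + 5 + 4 + 6 + 0 + 2 + 4 + 2 + 5 + 3 + 5 + 1 + 3 + 5 + 3 + 2 + 4 + 6 + 4 + 3 + 5 = 89
distinct = 378 − 89 = 289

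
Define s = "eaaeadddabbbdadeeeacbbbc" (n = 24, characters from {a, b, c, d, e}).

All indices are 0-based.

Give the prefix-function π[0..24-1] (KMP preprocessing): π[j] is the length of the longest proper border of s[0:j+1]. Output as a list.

[0, 0, 0, 1, 2, 0, 0, 0, 0, 0, 0, 0, 0, 0, 0, 1, 1, 1, 2, 0, 0, 0, 0, 0]

π[0] = 0
j=1 s[j]='a': π[1]=0 (border '')
j=2 s[j]='a': π[2]=0 (border '')
j=3 s[j]='e': π[3]=1 (border 'e')
j=4 s[j]='a': π[4]=2 (border 'ea')
j=5 s[j]='d': k: 2→0; π[5]=0 (border '')
j=6 s[j]='d': π[6]=0 (border '')
j=7 s[j]='d': π[7]=0 (border '')
j=8 s[j]='a': π[8]=0 (border '')
j=9 s[j]='b': π[9]=0 (border '')
j=10 s[j]='b': π[10]=0 (border '')
j=11 s[j]='b': π[11]=0 (border '')
j=12 s[j]='d': π[12]=0 (border '')
j=13 s[j]='a': π[13]=0 (border '')
j=14 s[j]='d': π[14]=0 (border '')
j=15 s[j]='e': π[15]=1 (border 'e')
j=16 s[j]='e': k: 1→0; π[16]=1 (border 'e')
j=17 s[j]='e': k: 1→0; π[17]=1 (border 'e')
j=18 s[j]='a': π[18]=2 (border 'ea')
j=19 s[j]='c': k: 2→0; π[19]=0 (border '')
j=20 s[j]='b': π[20]=0 (border '')
j=21 s[j]='b': π[21]=0 (border '')
j=22 s[j]='b': π[22]=0 (border '')
j=23 s[j]='c': π[23]=0 (border '')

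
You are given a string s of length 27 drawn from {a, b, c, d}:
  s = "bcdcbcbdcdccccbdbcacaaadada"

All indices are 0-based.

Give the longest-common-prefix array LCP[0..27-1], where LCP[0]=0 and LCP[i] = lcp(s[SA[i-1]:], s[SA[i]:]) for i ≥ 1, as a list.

[0, 1, 2, 1, 1, 3, 0, 2, 2, 1, 2, 0, 2, 1, 2, 3, 1, 2, 3, 1, 3, 0, 2, 1, 1, 2, 2]

rank | idx | suffix
   0 |  26 | a
   1 |  20 | aaadada
   2 |  21 | aadada
   3 |  18 | acaaadada
   4 |  24 | ada
   5 |  22 | adada
   6 |  16 | bcacaaadada
   7 |   4 | bcbdcdccccbdbcacaaadada
   8 |   0 | bcdcbcbdcdccccbdbcacaaadada
   9 |  14 | bdbcacaaadada
  10 |   6 | bdcdccccbdbcacaaadada
  11 |  19 | caaadada
  12 |  17 | cacaaadada
  13 |   3 | cbcbdcdccccbdbcacaaadada
  14 |  13 | cbdbcacaaadada
  15 |   5 | cbdcdccccbdbcacaaadada
  16 |  12 | ccbdbcacaaadada
  17 |  11 | cccbdbcacaaadada
  18 |  10 | ccccbdbcacaaadada
  19 |   1 | cdcbcbdcdccccbdbcacaaadada
  20 |   8 | cdccccbdbcacaaadada
  21 |  25 | da
  22 |  23 | dada
  23 |  15 | dbcacaaadada
  24 |   2 | dcbcbdcdccccbdbcacaaadada
  25 |   9 | dccccbdbcacaaadada
  26 |   7 | dcdccccbdbcacaaadada

SA = [26, 20, 21, 18, 24, 22, 16, 4, 0, 14, 6, 19, 17, 3, 13, 5, 12, 11, 10, 1, 8, 25, 23, 15, 2, 9, 7]
[i] adj suffixes → lcp
  [1] 26/20 → 1 ('a')
  [2] 20/21 → 2 ('aa')
  [3] 21/18 → 1 ('a')
  [4] 18/24 → 1 ('a')
  [5] 24/22 → 3 ('ada')
  [6] 22/16 → 0 ('')
  [7] 16/4 → 2 ('bc')
  [8] 4/0 → 2 ('bc')
  [9] 0/14 → 1 ('b')
  [10] 14/6 → 2 ('bd')
  [11] 6/19 → 0 ('')
  [12] 19/17 → 2 ('ca')
  [13] 17/3 → 1 ('c')
  [14] 3/13 → 2 ('cb')
  [15] 13/5 → 3 ('cbd')
  [16] 5/12 → 1 ('c')
  [17] 12/11 → 2 ('cc')
  [18] 11/10 → 3 ('ccc')
  [19] 10/1 → 1 ('c')
  [20] 1/8 → 3 ('cdc')
  [21] 8/25 → 0 ('')
  [22] 25/23 → 2 ('da')
  [23] 23/15 → 1 ('d')
  [24] 15/2 → 1 ('d')
  [25] 2/9 → 2 ('dc')
  [26] 9/7 → 2 ('dc')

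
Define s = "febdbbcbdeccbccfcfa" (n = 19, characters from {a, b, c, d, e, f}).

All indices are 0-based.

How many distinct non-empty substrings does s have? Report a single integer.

rank→(start, suffix):
  0 → (18, 'a')
  1 → (4, 'bbcbdeccbccfcfa')
  2 → (5, 'bcbdeccbccfcfa')
  3 → (12, 'bccfcfa')
  4 → (2, 'bdbbcbdeccbccfcfa')
  5 → (7, 'bdeccbccfcfa')
  6 → (11, 'cbccfcfa')
  7 → (6, 'cbdeccbccfcfa')
  8 → (10, 'ccbccfcfa')
  9 → (13, 'ccfcfa')
  10 → (16, 'cfa')
  11 → (14, 'cfcfa')
  12 → (3, 'dbbcbdeccbccfcfa')
  13 → (8, 'deccbccfcfa')
  14 → (1, 'ebdbbcbdeccbccfcfa')
  15 → (9, 'eccbccfcfa')
  16 → (17, 'fa')
  17 → (15, 'fcfa')
  18 → (0, 'febdbbcbdeccbccfcfa')

SA = [18, 4, 5, 12, 2, 7, 11, 6, 10, 13, 16, 14, 3, 8, 1, 9, 17, 15, 0]
i: (SA[i-1],SA[i]) lcp shared
  1: (18,4) 0 ''
  2: (4,5) 1 'b'
  3: (5,12) 2 'bc'
  4: (12,2) 1 'b'
  5: (2,7) 2 'bd'
  6: (7,11) 0 ''
  7: (11,6) 2 'cb'
  8: (6,10) 1 'c'
  9: (10,13) 2 'cc'
  10: (13,16) 1 'c'
  11: (16,14) 2 'cf'
  12: (14,3) 0 ''
  13: (3,8) 1 'd'
  14: (8,1) 0 ''
  15: (1,9) 1 'e'
  16: (9,17) 0 ''
  17: (17,15) 1 'f'
  18: (15,0) 1 'f'

n(n+1)/2 = 19·20/2 = 190
Σ LCP = 0 + 0 + 1 + 2 + 1 + 2 + 0 + 2 + 1 + 2 + 1 + 2 + 0 + 1 + 0 + 1 + 0 + 1 + 1 = 18
distinct = 190 − 18 = 172

172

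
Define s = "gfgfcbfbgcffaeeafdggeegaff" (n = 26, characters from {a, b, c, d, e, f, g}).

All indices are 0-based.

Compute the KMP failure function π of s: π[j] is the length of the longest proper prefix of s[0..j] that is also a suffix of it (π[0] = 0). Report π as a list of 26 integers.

π[0] = 0
j=1 s[j]='f': π[1]=0 (border '')
j=2 s[j]='g': π[2]=1 (border 'g')
j=3 s[j]='f': π[3]=2 (border 'gf')
j=4 s[j]='c': k: 2→0; π[4]=0 (border '')
j=5 s[j]='b': π[5]=0 (border '')
j=6 s[j]='f': π[6]=0 (border '')
j=7 s[j]='b': π[7]=0 (border '')
j=8 s[j]='g': π[8]=1 (border 'g')
j=9 s[j]='c': k: 1→0; π[9]=0 (border '')
j=10 s[j]='f': π[10]=0 (border '')
j=11 s[j]='f': π[11]=0 (border '')
j=12 s[j]='a': π[12]=0 (border '')
j=13 s[j]='e': π[13]=0 (border '')
j=14 s[j]='e': π[14]=0 (border '')
j=15 s[j]='a': π[15]=0 (border '')
j=16 s[j]='f': π[16]=0 (border '')
j=17 s[j]='d': π[17]=0 (border '')
j=18 s[j]='g': π[18]=1 (border 'g')
j=19 s[j]='g': k: 1→0; π[19]=1 (border 'g')
j=20 s[j]='e': k: 1→0; π[20]=0 (border '')
j=21 s[j]='e': π[21]=0 (border '')
j=22 s[j]='g': π[22]=1 (border 'g')
j=23 s[j]='a': k: 1→0; π[23]=0 (border '')
j=24 s[j]='f': π[24]=0 (border '')
j=25 s[j]='f': π[25]=0 (border '')

[0, 0, 1, 2, 0, 0, 0, 0, 1, 0, 0, 0, 0, 0, 0, 0, 0, 0, 1, 1, 0, 0, 1, 0, 0, 0]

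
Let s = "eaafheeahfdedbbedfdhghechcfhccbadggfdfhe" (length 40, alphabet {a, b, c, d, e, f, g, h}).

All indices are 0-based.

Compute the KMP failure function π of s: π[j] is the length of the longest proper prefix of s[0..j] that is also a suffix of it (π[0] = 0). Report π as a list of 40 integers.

[0, 0, 0, 0, 0, 1, 1, 2, 0, 0, 0, 1, 0, 0, 0, 1, 0, 0, 0, 0, 0, 0, 1, 0, 0, 0, 0, 0, 0, 0, 0, 0, 0, 0, 0, 0, 0, 0, 0, 1]

π[0] = 0
j=1 s[j]='a': π[1]=0 (border '')
j=2 s[j]='a': π[2]=0 (border '')
j=3 s[j]='f': π[3]=0 (border '')
j=4 s[j]='h': π[4]=0 (border '')
j=5 s[j]='e': π[5]=1 (border 'e')
j=6 s[j]='e': k: 1→0; π[6]=1 (border 'e')
j=7 s[j]='a': π[7]=2 (border 'ea')
j=8 s[j]='h': k: 2→0; π[8]=0 (border '')
j=9 s[j]='f': π[9]=0 (border '')
j=10 s[j]='d': π[10]=0 (border '')
j=11 s[j]='e': π[11]=1 (border 'e')
j=12 s[j]='d': k: 1→0; π[12]=0 (border '')
j=13 s[j]='b': π[13]=0 (border '')
j=14 s[j]='b': π[14]=0 (border '')
j=15 s[j]='e': π[15]=1 (border 'e')
j=16 s[j]='d': k: 1→0; π[16]=0 (border '')
j=17 s[j]='f': π[17]=0 (border '')
j=18 s[j]='d': π[18]=0 (border '')
j=19 s[j]='h': π[19]=0 (border '')
j=20 s[j]='g': π[20]=0 (border '')
j=21 s[j]='h': π[21]=0 (border '')
j=22 s[j]='e': π[22]=1 (border 'e')
j=23 s[j]='c': k: 1→0; π[23]=0 (border '')
j=24 s[j]='h': π[24]=0 (border '')
j=25 s[j]='c': π[25]=0 (border '')
j=26 s[j]='f': π[26]=0 (border '')
j=27 s[j]='h': π[27]=0 (border '')
j=28 s[j]='c': π[28]=0 (border '')
j=29 s[j]='c': π[29]=0 (border '')
j=30 s[j]='b': π[30]=0 (border '')
j=31 s[j]='a': π[31]=0 (border '')
j=32 s[j]='d': π[32]=0 (border '')
j=33 s[j]='g': π[33]=0 (border '')
j=34 s[j]='g': π[34]=0 (border '')
j=35 s[j]='f': π[35]=0 (border '')
j=36 s[j]='d': π[36]=0 (border '')
j=37 s[j]='f': π[37]=0 (border '')
j=38 s[j]='h': π[38]=0 (border '')
j=39 s[j]='e': π[39]=1 (border 'e')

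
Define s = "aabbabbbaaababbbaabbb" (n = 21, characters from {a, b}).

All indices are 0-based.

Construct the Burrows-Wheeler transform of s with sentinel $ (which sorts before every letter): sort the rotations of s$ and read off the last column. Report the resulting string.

rank  rotation                last
    0  $aabbabbbaaababbbaabbb  b
    1  aaababbbaabbb$aabbabbb  b
    2  aababbbaabbb$aabbabbba  a
    3  aabbabbbaaababbbaabbb$  $
    4  aabbb$aabbabbbaaababbb  b
    5  ababbbaabbb$aabbabbbaa  a
    6  abbabbbaaababbbaabbb$a  a
    7  abbb$aabbabbbaaababbba  a
    8  abbbaaababbbaabbb$aabb  b
    9  abbbaabbb$aabbabbbaaab  b
   10  b$aabbabbbaaababbbaabb  b
   11  baaababbbaabbb$aabbabb  b
   12  baabbb$aabbabbbaaababb  b
   13  babbbaaababbbaabbb$aab  b
   14  babbbaabbb$aabbabbbaaa  a
   15  bb$aabbabbbaaababbbaab  b
   16  bbaaababbbaabbb$aabbab  b
   17  bbaabbb$aabbabbbaaabab  b
   18  bbabbbaaababbbaabbb$aa  a
   19  bbb$aabbabbbaaababbbaa  a
   20  bbbaaababbbaabbb$aabba  a
   21  bbbaabbb$aabbabbbaaaba  a

bba$baaabbbbbbabbbaaaa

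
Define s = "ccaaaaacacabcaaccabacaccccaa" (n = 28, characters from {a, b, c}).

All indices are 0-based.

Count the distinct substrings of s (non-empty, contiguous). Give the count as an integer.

345

rank | idx | suffix
   0 |  27 | a
   1 |  26 | aa
   2 |   2 | aaaaacacabcaaccabacaccccaa
   3 |   3 | aaaacacabcaaccabacaccccaa
   4 |   4 | aaacacabcaaccabacaccccaa
   5 |   5 | aacacabcaaccabacaccccaa
   6 |  13 | aaccabacaccccaa
   7 |  17 | abacaccccaa
   8 |  10 | abcaaccabacaccccaa
   9 |   8 | acabcaaccabacaccccaa
  10 |   6 | acacabcaaccabacaccccaa
  11 |  19 | acaccccaa
  12 |  14 | accabacaccccaa
  13 |  21 | accccaa
  14 |  18 | bacaccccaa
  15 |  11 | bcaaccabacaccccaa
  16 |  25 | caa
  17 |   1 | caaaaacacabcaaccabacaccccaa
  18 |  12 | caaccabacaccccaa
  19 |  16 | cabacaccccaa
  20 |   9 | cabcaaccabacaccccaa
  21 |   7 | cacabcaaccabacaccccaa
  22 |  20 | caccccaa
  23 |  24 | ccaa
  24 |   0 | ccaaaaacacabcaaccabacaccccaa
  25 |  15 | ccabacaccccaa
  26 |  23 | cccaa
  27 |  22 | ccccaa

SA = [27, 26, 2, 3, 4, 5, 13, 17, 10, 8, 6, 19, 14, 21, 18, 11, 25, 1, 12, 16, 9, 7, 20, 24, 0, 15, 23, 22]
i: (SA[i-1],SA[i]) lcp shared
  1: (27,26) 1 'a'
  2: (26,2) 2 'aa'
  3: (2,3) 4 'aaaa'
  4: (3,4) 3 'aaa'
  5: (4,5) 2 'aa'
  6: (5,13) 3 'aac'
  7: (13,17) 1 'a'
  8: (17,10) 2 'ab'
  9: (10,8) 1 'a'
  10: (8,6) 3 'aca'
  11: (6,19) 4 'acac'
  12: (19,14) 2 'ac'
  13: (14,21) 3 'acc'
  14: (21,18) 0 ''
  15: (18,11) 1 'b'
  16: (11,25) 0 ''
  17: (25,1) 3 'caa'
  18: (1,12) 3 'caa'
  19: (12,16) 2 'ca'
  20: (16,9) 3 'cab'
  21: (9,7) 2 'ca'
  22: (7,20) 3 'cac'
  23: (20,24) 1 'c'
  24: (24,0) 4 'ccaa'
  25: (0,15) 3 'cca'
  26: (15,23) 2 'cc'
  27: (23,22) 3 'ccc'

n(n+1)/2 = 28·29/2 = 406
Σ LCP = 0 + 1 + 2 + 4 + 3 + 2 + 3 + 1 + 2 + 1 + 3 + 4 + 2 + 3 + 0 + 1 + 0 + 3 + 3 + 2 + 3 + 2 + 3 + 1 + 4 + 3 + 2 + 3 = 61
distinct = 406 − 61 = 345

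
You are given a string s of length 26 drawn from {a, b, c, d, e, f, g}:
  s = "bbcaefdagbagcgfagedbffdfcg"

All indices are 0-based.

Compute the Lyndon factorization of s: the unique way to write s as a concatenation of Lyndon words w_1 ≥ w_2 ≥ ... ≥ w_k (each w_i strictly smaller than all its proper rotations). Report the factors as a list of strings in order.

["bbc", "aefdagbagcgfagedbffdfcg"]

emit factor 1: 'bbc' (i=0, period=3)
emit factor 2: 'aefdagbagcgfagedbffdfcg' (i=3, period=23)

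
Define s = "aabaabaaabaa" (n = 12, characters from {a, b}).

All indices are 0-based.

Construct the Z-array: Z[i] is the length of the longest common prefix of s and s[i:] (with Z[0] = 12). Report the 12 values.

[12, 1, 0, 5, 1, 0, 2, 5, 1, 0, 2, 1]

Z[0]=12
i=1: fresh scan; Z[1]=1 extend→box=[1,2)
i=2: fresh scan; Z[2]=0
i=3: fresh scan; Z[3]=5 extend→box=[3,8)
i=4: min(r-i=4, Z[1]=1)=1; Z[4]=1
i=5: min(r-i=3, Z[2]=0)=0; Z[5]=0
i=6: min(r-i=2, Z[3]=5)=2; Z[6]=2
i=7: min(r-i=1, Z[4]=1)=1; Z[7]=5 extend→box=[7,12)
i=8: min(r-i=4, Z[1]=1)=1; Z[8]=1
i=9: min(r-i=3, Z[2]=0)=0; Z[9]=0
i=10: min(r-i=2, Z[3]=5)=2; Z[10]=2
i=11: min(r-i=1, Z[4]=1)=1; Z[11]=1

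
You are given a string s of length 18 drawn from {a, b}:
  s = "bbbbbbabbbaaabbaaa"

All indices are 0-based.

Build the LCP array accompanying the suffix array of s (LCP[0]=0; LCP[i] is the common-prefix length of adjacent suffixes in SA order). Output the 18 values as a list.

[0, 1, 2, 3, 2, 1, 3, 0, 4, 2, 1, 5, 3, 2, 4, 3, 4, 5]

rank | idx | suffix
   0 |  17 | a
   1 |  16 | aa
   2 |  15 | aaa
   3 |  10 | aaabbaaa
   4 |  11 | aabbaaa
   5 |  12 | abbaaa
   6 |   6 | abbbaaabbaaa
   7 |  14 | baaa
   8 |   9 | baaabbaaa
   9 |   5 | babbbaaabbaaa
  10 |  13 | bbaaa
  11 |   8 | bbaaabbaaa
  12 |   4 | bbabbbaaabbaaa
  13 |   7 | bbbaaabbaaa
  14 |   3 | bbbabbbaaabbaaa
  15 |   2 | bbbbabbbaaabbaaa
  16 |   1 | bbbbbabbbaaabbaaa
  17 |   0 | bbbbbbabbbaaabbaaa

SA = [17, 16, 15, 10, 11, 12, 6, 14, 9, 5, 13, 8, 4, 7, 3, 2, 1, 0]
i: (SA[i-1],SA[i]) lcp shared
  1: (17,16) 1 'a'
  2: (16,15) 2 'aa'
  3: (15,10) 3 'aaa'
  4: (10,11) 2 'aa'
  5: (11,12) 1 'a'
  6: (12,6) 3 'abb'
  7: (6,14) 0 ''
  8: (14,9) 4 'baaa'
  9: (9,5) 2 'ba'
  10: (5,13) 1 'b'
  11: (13,8) 5 'bbaaa'
  12: (8,4) 3 'bba'
  13: (4,7) 2 'bb'
  14: (7,3) 4 'bbba'
  15: (3,2) 3 'bbb'
  16: (2,1) 4 'bbbb'
  17: (1,0) 5 'bbbbb'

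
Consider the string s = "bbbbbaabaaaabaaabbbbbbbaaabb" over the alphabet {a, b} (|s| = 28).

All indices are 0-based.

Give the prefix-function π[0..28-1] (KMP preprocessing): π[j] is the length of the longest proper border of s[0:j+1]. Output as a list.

π[0] = 0
j=1 s[j]='b': π[1]=1 (border 'b')
j=2 s[j]='b': π[2]=2 (border 'bb')
j=3 s[j]='b': π[3]=3 (border 'bbb')
j=4 s[j]='b': π[4]=4 (border 'bbbb')
j=5 s[j]='a': k: 4→3→2→1→0; π[5]=0 (border '')
j=6 s[j]='a': π[6]=0 (border '')
j=7 s[j]='b': π[7]=1 (border 'b')
j=8 s[j]='a': k: 1→0; π[8]=0 (border '')
j=9 s[j]='a': π[9]=0 (border '')
j=10 s[j]='a': π[10]=0 (border '')
j=11 s[j]='a': π[11]=0 (border '')
j=12 s[j]='b': π[12]=1 (border 'b')
j=13 s[j]='a': k: 1→0; π[13]=0 (border '')
j=14 s[j]='a': π[14]=0 (border '')
j=15 s[j]='a': π[15]=0 (border '')
j=16 s[j]='b': π[16]=1 (border 'b')
j=17 s[j]='b': π[17]=2 (border 'bb')
j=18 s[j]='b': π[18]=3 (border 'bbb')
j=19 s[j]='b': π[19]=4 (border 'bbbb')
j=20 s[j]='b': π[20]=5 (border 'bbbbb')
j=21 s[j]='b': k: 5→4; π[21]=5 (border 'bbbbb')
j=22 s[j]='b': k: 5→4; π[22]=5 (border 'bbbbb')
j=23 s[j]='a': π[23]=6 (border 'bbbbba')
j=24 s[j]='a': π[24]=7 (border 'bbbbbaa')
j=25 s[j]='a': k: 7→0; π[25]=0 (border '')
j=26 s[j]='b': π[26]=1 (border 'b')
j=27 s[j]='b': π[27]=2 (border 'bb')

[0, 1, 2, 3, 4, 0, 0, 1, 0, 0, 0, 0, 1, 0, 0, 0, 1, 2, 3, 4, 5, 5, 5, 6, 7, 0, 1, 2]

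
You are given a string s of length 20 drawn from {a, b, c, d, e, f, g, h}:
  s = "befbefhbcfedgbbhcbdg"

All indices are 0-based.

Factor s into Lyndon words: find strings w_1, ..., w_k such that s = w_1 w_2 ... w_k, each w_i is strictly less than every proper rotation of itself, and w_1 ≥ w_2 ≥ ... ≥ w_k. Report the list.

["befbefh", "bcfedg", "bbhcbdg"]

emit factor 1: 'befbefh' (i=0, period=7)
emit factor 2: 'bcfedg' (i=7, period=6)
emit factor 3: 'bbhcbdg' (i=13, period=7)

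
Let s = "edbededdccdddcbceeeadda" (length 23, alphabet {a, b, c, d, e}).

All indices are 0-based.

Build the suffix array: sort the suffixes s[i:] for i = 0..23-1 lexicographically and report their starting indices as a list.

sorted suffixes:
  #0 SA[0]=22  'a'
  #1 SA[1]=19  'adda'
  #2 SA[2]=14  'bceeeadda'
  #3 SA[3]=2  'bededdccdddcbceeeadda'
  #4 SA[4]=13  'cbceeeadda'
  #5 SA[5]=8  'ccdddcbceeeadda'
  #6 SA[6]=9  'cdddcbceeeadda'
  #7 SA[7]=15  'ceeeadda'
  #8 SA[8]=21  'da'
  #9 SA[9]=1  'dbededdccdddcbceeeadda'
  #10 SA[10]=12  'dcbceeeadda'
  #11 SA[11]=7  'dccdddcbceeeadda'
  #12 SA[12]=20  'dda'
  #13 SA[13]=11  'ddcbceeeadda'
  #14 SA[14]=6  'ddccdddcbceeeadda'
  #15 SA[15]=10  'dddcbceeeadda'
  #16 SA[16]=4  'deddccdddcbceeeadda'
  #17 SA[17]=18  'eadda'
  #18 SA[18]=0  'edbededdccdddcbceeeadda'
  #19 SA[19]=5  'eddccdddcbceeeadda'
  #20 SA[20]=3  'ededdccdddcbceeeadda'
  #21 SA[21]=17  'eeadda'
  #22 SA[22]=16  'eeeadda'

[22, 19, 14, 2, 13, 8, 9, 15, 21, 1, 12, 7, 20, 11, 6, 10, 4, 18, 0, 5, 3, 17, 16]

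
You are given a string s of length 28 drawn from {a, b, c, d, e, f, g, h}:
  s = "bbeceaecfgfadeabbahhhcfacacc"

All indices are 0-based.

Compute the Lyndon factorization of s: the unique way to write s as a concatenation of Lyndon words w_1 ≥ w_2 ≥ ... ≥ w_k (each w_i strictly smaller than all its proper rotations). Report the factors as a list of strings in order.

emit factor 1: 'bbece' (i=0, period=5)
emit factor 2: 'aecfgf' (i=5, period=6)
emit factor 3: 'ade' (i=11, period=3)
emit factor 4: 'abbahhhcfacacc' (i=14, period=14)

["bbece", "aecfgf", "ade", "abbahhhcfacacc"]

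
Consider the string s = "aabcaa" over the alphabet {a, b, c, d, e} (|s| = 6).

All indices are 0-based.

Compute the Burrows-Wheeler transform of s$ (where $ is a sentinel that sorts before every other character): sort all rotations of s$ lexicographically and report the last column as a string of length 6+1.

aac$aab

rank  rotation last
    0  $aabcaa  a
    1  a$aabca  a
    2  aa$aabc  c
    3  aabcaa$  $
    4  abcaa$a  a
    5  bcaa$aa  a
    6  caa$aab  b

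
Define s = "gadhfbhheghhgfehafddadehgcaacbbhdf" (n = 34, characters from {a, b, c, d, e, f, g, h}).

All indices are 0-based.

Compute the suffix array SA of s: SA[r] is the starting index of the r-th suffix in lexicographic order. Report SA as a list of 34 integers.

rank→(start, suffix):
  0 → (26, 'aacbbhdf')
  1 → (27, 'acbbhdf')
  2 → (20, 'adehgcaacbbhdf')
  3 → (1, 'adhfbhheghhgfehafddadehgcaacbbhdf')
  4 → (16, 'afddadehgcaacbbhdf')
  5 → (29, 'bbhdf')
  6 → (30, 'bhdf')
  7 → (5, 'bhheghhgfehafddadehgcaacbbhdf')
  8 → (25, 'caacbbhdf')
  9 → (28, 'cbbhdf')
  10 → (19, 'dadehgcaacbbhdf')
  11 → (18, 'ddadehgcaacbbhdf')
  12 → (21, 'dehgcaacbbhdf')
  13 → (32, 'df')
  14 → (2, 'dhfbhheghhgfehafddadehgcaacbbhdf')
  15 → (8, 'eghhgfehafddadehgcaacbbhdf')
  16 → (14, 'ehafddadehgcaacbbhdf')
  17 → (22, 'ehgcaacbbhdf')
  18 → (33, 'f')
  19 → (4, 'fbhheghhgfehafddadehgcaacbbhdf')
  20 → (17, 'fddadehgcaacbbhdf')
  21 → (13, 'fehafddadehgcaacbbhdf')
  22 → (0, 'gadhfbhheghhgfehafddadehgcaacbbhdf')
  23 → (24, 'gcaacbbhdf')
  24 → (12, 'gfehafddadehgcaacbbhdf')
  25 → (9, 'ghhgfehafddadehgcaacbbhdf')
  26 → (15, 'hafddadehgcaacbbhdf')
  27 → (31, 'hdf')
  28 → (7, 'heghhgfehafddadehgcaacbbhdf')
  29 → (3, 'hfbhheghhgfehafddadehgcaacbbhdf')
  30 → (23, 'hgcaacbbhdf')
  31 → (11, 'hgfehafddadehgcaacbbhdf')
  32 → (6, 'hheghhgfehafddadehgcaacbbhdf')
  33 → (10, 'hhgfehafddadehgcaacbbhdf')

[26, 27, 20, 1, 16, 29, 30, 5, 25, 28, 19, 18, 21, 32, 2, 8, 14, 22, 33, 4, 17, 13, 0, 24, 12, 9, 15, 31, 7, 3, 23, 11, 6, 10]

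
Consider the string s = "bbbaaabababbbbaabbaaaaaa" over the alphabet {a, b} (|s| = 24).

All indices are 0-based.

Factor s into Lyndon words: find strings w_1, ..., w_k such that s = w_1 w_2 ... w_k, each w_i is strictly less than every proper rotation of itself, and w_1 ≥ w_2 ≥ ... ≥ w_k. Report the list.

emit factor 1: 'b' (i=0, period=1)
emit factor 2: 'b' (i=1, period=1)
emit factor 3: 'b' (i=2, period=1)
emit factor 4: 'aaabababbbbaabb' (i=3, period=15)
emit factor 5: 'a' (i=18, period=1)
emit factor 6: 'a' (i=19, period=1)
emit factor 7: 'a' (i=20, period=1)
emit factor 8: 'a' (i=21, period=1)
emit factor 9: 'a' (i=22, period=1)
emit factor 10: 'a' (i=23, period=1)

["b", "b", "b", "aaabababbbbaabb", "a", "a", "a", "a", "a", "a"]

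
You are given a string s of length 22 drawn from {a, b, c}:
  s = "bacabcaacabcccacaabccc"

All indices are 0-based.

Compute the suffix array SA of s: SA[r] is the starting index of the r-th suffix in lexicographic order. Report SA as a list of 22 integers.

rank→(start, suffix):
  0 → (16, 'aabccc')
  1 → (6, 'aacabcccacaabccc')
  2 → (3, 'abcaacabcccacaabccc')
  3 → (17, 'abccc')
  4 → (9, 'abcccacaabccc')
  5 → (14, 'acaabccc')
  6 → (1, 'acabcaacabcccacaabccc')
  7 → (7, 'acabcccacaabccc')
  8 → (0, 'bacabcaacabcccacaabccc')
  9 → (4, 'bcaacabcccacaabccc')
  10 → (18, 'bccc')
  11 → (10, 'bcccacaabccc')
  12 → (21, 'c')
  13 → (15, 'caabccc')
  14 → (5, 'caacabcccacaabccc')
  15 → (2, 'cabcaacabcccacaabccc')
  16 → (8, 'cabcccacaabccc')
  17 → (13, 'cacaabccc')
  18 → (20, 'cc')
  19 → (12, 'ccacaabccc')
  20 → (19, 'ccc')
  21 → (11, 'cccacaabccc')

[16, 6, 3, 17, 9, 14, 1, 7, 0, 4, 18, 10, 21, 15, 5, 2, 8, 13, 20, 12, 19, 11]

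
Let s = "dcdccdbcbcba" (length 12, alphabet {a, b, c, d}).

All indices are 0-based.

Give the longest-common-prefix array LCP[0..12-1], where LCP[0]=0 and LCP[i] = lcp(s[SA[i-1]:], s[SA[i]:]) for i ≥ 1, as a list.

rank | idx | suffix
   0 |  11 | a
   1 |  10 | ba
   2 |   8 | bcba
   3 |   6 | bcbcba
   4 |   9 | cba
   5 |   7 | cbcba
   6 |   3 | ccdbcbcba
   7 |   4 | cdbcbcba
   8 |   1 | cdccdbcbcba
   9 |   5 | dbcbcba
  10 |   2 | dccdbcbcba
  11 |   0 | dcdccdbcbcba

SA = [11, 10, 8, 6, 9, 7, 3, 4, 1, 5, 2, 0]
i: (SA[i-1],SA[i]) lcp shared
  1: (11,10) 0 ''
  2: (10,8) 1 'b'
  3: (8,6) 3 'bcb'
  4: (6,9) 0 ''
  5: (9,7) 2 'cb'
  6: (7,3) 1 'c'
  7: (3,4) 1 'c'
  8: (4,1) 2 'cd'
  9: (1,5) 0 ''
  10: (5,2) 1 'd'
  11: (2,0) 2 'dc'

[0, 0, 1, 3, 0, 2, 1, 1, 2, 0, 1, 2]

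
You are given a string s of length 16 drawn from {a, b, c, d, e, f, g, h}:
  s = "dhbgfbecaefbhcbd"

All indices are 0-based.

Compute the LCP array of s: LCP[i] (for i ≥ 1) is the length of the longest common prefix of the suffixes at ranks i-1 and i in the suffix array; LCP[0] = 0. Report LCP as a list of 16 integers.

[0, 0, 1, 1, 1, 0, 1, 0, 1, 0, 1, 0, 2, 0, 0, 1]

sorted suffixes:
  #0 SA[0]=8  'aefbhcbd'
  #1 SA[1]=14  'bd'
  #2 SA[2]=5  'becaefbhcbd'
  #3 SA[3]=2  'bgfbecaefbhcbd'
  #4 SA[4]=11  'bhcbd'
  #5 SA[5]=7  'caefbhcbd'
  #6 SA[6]=13  'cbd'
  #7 SA[7]=15  'd'
  #8 SA[8]=0  'dhbgfbecaefbhcbd'
  #9 SA[9]=6  'ecaefbhcbd'
  #10 SA[10]=9  'efbhcbd'
  #11 SA[11]=4  'fbecaefbhcbd'
  #12 SA[12]=10  'fbhcbd'
  #13 SA[13]=3  'gfbecaefbhcbd'
  #14 SA[14]=1  'hbgfbecaefbhcbd'
  #15 SA[15]=12  'hcbd'

SA = [8, 14, 5, 2, 11, 7, 13, 15, 0, 6, 9, 4, 10, 3, 1, 12]
[i] adj suffixes → lcp
  [1] 8/14 → 0 ('')
  [2] 14/5 → 1 ('b')
  [3] 5/2 → 1 ('b')
  [4] 2/11 → 1 ('b')
  [5] 11/7 → 0 ('')
  [6] 7/13 → 1 ('c')
  [7] 13/15 → 0 ('')
  [8] 15/0 → 1 ('d')
  [9] 0/6 → 0 ('')
  [10] 6/9 → 1 ('e')
  [11] 9/4 → 0 ('')
  [12] 4/10 → 2 ('fb')
  [13] 10/3 → 0 ('')
  [14] 3/1 → 0 ('')
  [15] 1/12 → 1 ('h')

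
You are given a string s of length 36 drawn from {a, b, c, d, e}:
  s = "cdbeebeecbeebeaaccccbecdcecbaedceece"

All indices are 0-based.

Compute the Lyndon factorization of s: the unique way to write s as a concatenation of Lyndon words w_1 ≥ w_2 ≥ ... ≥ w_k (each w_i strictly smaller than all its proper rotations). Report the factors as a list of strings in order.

["cd", "beebeec", "bee", "be", "aaccccbecdcecbaedceece"]

emit factor 1: 'cd' (i=0, period=2)
emit factor 2: 'beebeec' (i=2, period=7)
emit factor 3: 'bee' (i=9, period=3)
emit factor 4: 'be' (i=12, period=2)
emit factor 5: 'aaccccbecdcecbaedceece' (i=14, period=22)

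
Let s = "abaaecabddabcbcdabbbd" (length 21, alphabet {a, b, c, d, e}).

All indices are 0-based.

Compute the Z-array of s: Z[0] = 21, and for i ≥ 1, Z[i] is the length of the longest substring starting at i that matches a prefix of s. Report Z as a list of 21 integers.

Z[0]=21
i=1: outside box; Z[1]=0
i=2: outside box; Z[2]=1 scan→box=[2,3)
i=3: outside box; Z[3]=1 scan→box=[3,4)
i=4: outside box; Z[4]=0
i=5: outside box; Z[5]=0
i=6: outside box; Z[6]=2 scan→box=[6,8)
i=7: min(r-i=1, Z[1]=0)=0; Z[7]=0
i=8: outside box; Z[8]=0
i=9: outside box; Z[9]=0
i=10: outside box; Z[10]=2 scan→box=[10,12)
i=11: min(r-i=1, Z[1]=0)=0; Z[11]=0
i=12: outside box; Z[12]=0
i=13: outside box; Z[13]=0
i=14: outside box; Z[14]=0
i=15: outside box; Z[15]=0
i=16: outside box; Z[16]=2 scan→box=[16,18)
i=17: min(r-i=1, Z[1]=0)=0; Z[17]=0
i=18: outside box; Z[18]=0
i=19: outside box; Z[19]=0
i=20: outside box; Z[20]=0

[21, 0, 1, 1, 0, 0, 2, 0, 0, 0, 2, 0, 0, 0, 0, 0, 2, 0, 0, 0, 0]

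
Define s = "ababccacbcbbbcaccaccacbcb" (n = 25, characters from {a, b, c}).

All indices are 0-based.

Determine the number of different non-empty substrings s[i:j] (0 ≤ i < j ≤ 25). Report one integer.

sorted suffixes:
  #0 SA[0]=0  'ababccacbcbbbcaccaccacbcb'
  #1 SA[1]=2  'abccacbcbbbcaccaccacbcb'
  #2 SA[2]=20  'acbcb'
  #3 SA[3]=6  'acbcbbbcaccaccacbcb'
  #4 SA[4]=17  'accacbcb'
  #5 SA[5]=14  'accaccacbcb'
  #6 SA[6]=24  'b'
  #7 SA[7]=1  'babccacbcbbbcaccaccacbcb'
  #8 SA[8]=10  'bbbcaccaccacbcb'
  #9 SA[9]=11  'bbcaccaccacbcb'
  #10 SA[10]=12  'bcaccaccacbcb'
  #11 SA[11]=22  'bcb'
  #12 SA[12]=8  'bcbbbcaccaccacbcb'
  #13 SA[13]=3  'bccacbcbbbcaccaccacbcb'
  #14 SA[14]=19  'cacbcb'
  #15 SA[15]=5  'cacbcbbbcaccaccacbcb'
  #16 SA[16]=16  'caccacbcb'
  #17 SA[17]=13  'caccaccacbcb'
  #18 SA[18]=23  'cb'
  #19 SA[19]=9  'cbbbcaccaccacbcb'
  #20 SA[20]=21  'cbcb'
  #21 SA[21]=7  'cbcbbbcaccaccacbcb'
  #22 SA[22]=18  'ccacbcb'
  #23 SA[23]=4  'ccacbcbbbcaccaccacbcb'
  #24 SA[24]=15  'ccaccacbcb'

SA = [0, 2, 20, 6, 17, 14, 24, 1, 10, 11, 12, 22, 8, 3, 19, 5, 16, 13, 23, 9, 21, 7, 18, 4, 15]
i: (SA[i-1],SA[i]) lcp shared
  1: (0,2) 2 'ab'
  2: (2,20) 1 'a'
  3: (20,6) 5 'acbcb'
  4: (6,17) 2 'ac'
  5: (17,14) 5 'accac'
  6: (14,24) 0 ''
  7: (24,1) 1 'b'
  8: (1,10) 1 'b'
  9: (10,11) 2 'bb'
  10: (11,12) 1 'b'
  11: (12,22) 2 'bc'
  12: (22,8) 3 'bcb'
  13: (8,3) 2 'bc'
  14: (3,19) 0 ''
  15: (19,5) 6 'cacbcb'
  16: (5,16) 3 'cac'
  17: (16,13) 6 'caccac'
  18: (13,23) 1 'c'
  19: (23,9) 2 'cb'
  20: (9,21) 2 'cb'
  21: (21,7) 4 'cbcb'
  22: (7,18) 1 'c'
  23: (18,4) 7 'ccacbcb'
  24: (4,15) 4 'ccac'

n(n+1)/2 = 25·26/2 = 325
Σ LCP = 0 + 2 + 1 + 5 + 2 + 5 + 0 + 1 + 1 + 2 + 1 + 2 + 3 + 2 + 0 + 6 + 3 + 6 + 1 + 2 + 2 + 4 + 1 + 7 + 4 = 63
distinct = 325 − 63 = 262

262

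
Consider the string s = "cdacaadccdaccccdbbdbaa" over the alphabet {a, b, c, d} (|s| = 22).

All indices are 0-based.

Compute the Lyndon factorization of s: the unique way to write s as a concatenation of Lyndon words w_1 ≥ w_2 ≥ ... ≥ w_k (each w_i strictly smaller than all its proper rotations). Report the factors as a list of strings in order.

["cd", "ac", "aadccdaccccdbbdb", "a", "a"]

emit factor 1: 'cd' (i=0, period=2)
emit factor 2: 'ac' (i=2, period=2)
emit factor 3: 'aadccdaccccdbbdb' (i=4, period=16)
emit factor 4: 'a' (i=20, period=1)
emit factor 5: 'a' (i=21, period=1)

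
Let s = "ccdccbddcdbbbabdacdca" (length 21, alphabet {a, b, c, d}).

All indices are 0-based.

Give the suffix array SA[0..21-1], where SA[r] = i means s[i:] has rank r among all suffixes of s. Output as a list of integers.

sorted suffixes:
  #0 SA[0]=20  'a'
  #1 SA[1]=13  'abdacdca'
  #2 SA[2]=16  'acdca'
  #3 SA[3]=12  'babdacdca'
  #4 SA[4]=11  'bbabdacdca'
  #5 SA[5]=10  'bbbabdacdca'
  #6 SA[6]=14  'bdacdca'
  #7 SA[7]=5  'bddcdbbbabdacdca'
  #8 SA[8]=19  'ca'
  #9 SA[9]=4  'cbddcdbbbabdacdca'
  #10 SA[10]=3  'ccbddcdbbbabdacdca'
  #11 SA[11]=0  'ccdccbddcdbbbabdacdca'
  #12 SA[12]=8  'cdbbbabdacdca'
  #13 SA[13]=17  'cdca'
  #14 SA[14]=1  'cdccbddcdbbbabdacdca'
  #15 SA[15]=15  'dacdca'
  #16 SA[16]=9  'dbbbabdacdca'
  #17 SA[17]=18  'dca'
  #18 SA[18]=2  'dccbddcdbbbabdacdca'
  #19 SA[19]=7  'dcdbbbabdacdca'
  #20 SA[20]=6  'ddcdbbbabdacdca'

[20, 13, 16, 12, 11, 10, 14, 5, 19, 4, 3, 0, 8, 17, 1, 15, 9, 18, 2, 7, 6]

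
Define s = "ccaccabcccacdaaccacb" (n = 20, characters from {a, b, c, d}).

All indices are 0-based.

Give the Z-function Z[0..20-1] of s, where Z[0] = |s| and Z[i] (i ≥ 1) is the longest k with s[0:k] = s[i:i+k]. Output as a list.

Z[0]=20
i=1: outside box; Z[1]=1 extend→box=[1,2)
i=2: outside box; Z[2]=0
i=3: outside box; Z[3]=3 extend→box=[3,6)
i=4: min(r-i=2, Z[1]=1)=1; Z[4]=1
i=5: min(r-i=1, Z[2]=0)=0; Z[5]=0
i=6: outside box; Z[6]=0
i=7: outside box; Z[7]=2 extend→box=[7,9)
i=8: min(r-i=1, Z[1]=1)=1; Z[8]=4 extend→box=[8,12)
i=9: min(r-i=3, Z[1]=1)=1; Z[9]=1
i=10: min(r-i=2, Z[2]=0)=0; Z[10]=0
i=11: min(r-i=1, Z[3]=3)=1; Z[11]=1
i=12: outside box; Z[12]=0
i=13: outside box; Z[13]=0
i=14: outside box; Z[14]=0
i=15: outside box; Z[15]=4 extend→box=[15,19)
i=16: min(r-i=3, Z[1]=1)=1; Z[16]=1
i=17: min(r-i=2, Z[2]=0)=0; Z[17]=0
i=18: min(r-i=1, Z[3]=3)=1; Z[18]=1
i=19: outside box; Z[19]=0

[20, 1, 0, 3, 1, 0, 0, 2, 4, 1, 0, 1, 0, 0, 0, 4, 1, 0, 1, 0]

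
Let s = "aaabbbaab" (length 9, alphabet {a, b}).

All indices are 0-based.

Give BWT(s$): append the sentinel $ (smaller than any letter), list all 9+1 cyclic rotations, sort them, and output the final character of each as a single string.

b$baaaabba

rank  rotation    last
    0  $aaabbbaab  b
    1  aaabbbaab$  $
    2  aab$aaabbb  b
    3  aabbbaab$a  a
    4  ab$aaabbba  a
    5  abbbaab$aa  a
    6  b$aaabbbaa  a
    7  baab$aaabb  b
    8  bbaab$aaab  b
    9  bbbaab$aaa  a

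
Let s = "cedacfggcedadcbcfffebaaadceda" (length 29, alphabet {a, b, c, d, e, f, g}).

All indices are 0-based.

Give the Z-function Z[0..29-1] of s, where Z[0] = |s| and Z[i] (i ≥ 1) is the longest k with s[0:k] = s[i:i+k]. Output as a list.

Z[0]=29
i=1: fresh scan; Z[1]=0
i=2: fresh scan; Z[2]=0
i=3: fresh scan; Z[3]=0
i=4: fresh scan; Z[4]=1 scan→box=[4,5)
i=5: fresh scan; Z[5]=0
i=6: fresh scan; Z[6]=0
i=7: fresh scan; Z[7]=0
i=8: fresh scan; Z[8]=4 scan→box=[8,12)
i=9: min(r-i=3, Z[1]=0)=0; Z[9]=0
i=10: min(r-i=2, Z[2]=0)=0; Z[10]=0
i=11: min(r-i=1, Z[3]=0)=0; Z[11]=0
i=12: fresh scan; Z[12]=0
i=13: fresh scan; Z[13]=1 scan→box=[13,14)
i=14: fresh scan; Z[14]=0
i=15: fresh scan; Z[15]=1 scan→box=[15,16)
i=16: fresh scan; Z[16]=0
i=17: fresh scan; Z[17]=0
i=18: fresh scan; Z[18]=0
i=19: fresh scan; Z[19]=0
i=20: fresh scan; Z[20]=0
i=21: fresh scan; Z[21]=0
i=22: fresh scan; Z[22]=0
i=23: fresh scan; Z[23]=0
i=24: fresh scan; Z[24]=0
i=25: fresh scan; Z[25]=4 scan→box=[25,29)
i=26: min(r-i=3, Z[1]=0)=0; Z[26]=0
i=27: min(r-i=2, Z[2]=0)=0; Z[27]=0
i=28: min(r-i=1, Z[3]=0)=0; Z[28]=0

[29, 0, 0, 0, 1, 0, 0, 0, 4, 0, 0, 0, 0, 1, 0, 1, 0, 0, 0, 0, 0, 0, 0, 0, 0, 4, 0, 0, 0]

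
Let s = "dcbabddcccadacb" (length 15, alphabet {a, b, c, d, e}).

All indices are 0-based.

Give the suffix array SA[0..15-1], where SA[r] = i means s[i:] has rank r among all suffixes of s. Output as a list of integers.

[3, 12, 10, 14, 2, 4, 9, 13, 1, 8, 7, 11, 0, 6, 5]

rank | idx | suffix
   0 |   3 | abddcccadacb
   1 |  12 | acb
   2 |  10 | adacb
   3 |  14 | b
   4 |   2 | babddcccadacb
   5 |   4 | bddcccadacb
   6 |   9 | cadacb
   7 |  13 | cb
   8 |   1 | cbabddcccadacb
   9 |   8 | ccadacb
  10 |   7 | cccadacb
  11 |  11 | dacb
  12 |   0 | dcbabddcccadacb
  13 |   6 | dcccadacb
  14 |   5 | ddcccadacb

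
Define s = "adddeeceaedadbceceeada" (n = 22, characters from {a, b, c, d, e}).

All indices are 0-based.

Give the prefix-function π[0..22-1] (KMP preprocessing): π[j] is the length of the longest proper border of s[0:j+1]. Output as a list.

π[0] = 0
j=1 s[j]='d': π[1]=0 (border '')
j=2 s[j]='d': π[2]=0 (border '')
j=3 s[j]='d': π[3]=0 (border '')
j=4 s[j]='e': π[4]=0 (border '')
j=5 s[j]='e': π[5]=0 (border '')
j=6 s[j]='c': π[6]=0 (border '')
j=7 s[j]='e': π[7]=0 (border '')
j=8 s[j]='a': π[8]=1 (border 'a')
j=9 s[j]='e': k: 1→0; π[9]=0 (border '')
j=10 s[j]='d': π[10]=0 (border '')
j=11 s[j]='a': π[11]=1 (border 'a')
j=12 s[j]='d': π[12]=2 (border 'ad')
j=13 s[j]='b': k: 2→0; π[13]=0 (border '')
j=14 s[j]='c': π[14]=0 (border '')
j=15 s[j]='e': π[15]=0 (border '')
j=16 s[j]='c': π[16]=0 (border '')
j=17 s[j]='e': π[17]=0 (border '')
j=18 s[j]='e': π[18]=0 (border '')
j=19 s[j]='a': π[19]=1 (border 'a')
j=20 s[j]='d': π[20]=2 (border 'ad')
j=21 s[j]='a': k: 2→0; π[21]=1 (border 'a')

[0, 0, 0, 0, 0, 0, 0, 0, 1, 0, 0, 1, 2, 0, 0, 0, 0, 0, 0, 1, 2, 1]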